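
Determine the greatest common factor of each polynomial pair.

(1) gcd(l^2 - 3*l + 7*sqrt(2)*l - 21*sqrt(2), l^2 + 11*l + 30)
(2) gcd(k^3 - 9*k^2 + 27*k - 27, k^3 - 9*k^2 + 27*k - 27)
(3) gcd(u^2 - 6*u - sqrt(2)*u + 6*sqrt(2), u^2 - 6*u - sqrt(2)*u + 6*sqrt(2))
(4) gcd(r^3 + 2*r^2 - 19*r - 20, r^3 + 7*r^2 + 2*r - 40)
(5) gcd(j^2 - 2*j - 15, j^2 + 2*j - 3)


(1) = gcd((l - 3)*(l + 7*sqrt(2)), (l + 5)*(l + 6)) = 1
(2) = gcd((k - 3)^3, (k - 3)^3) = k^3 - 9*k^2 + 27*k - 27
(3) = gcd((u - 6)*(u - sqrt(2)), (u - 6)*(u - sqrt(2))) = u^2 + u*(-6 - sqrt(2)) + 6*sqrt(2)
(4) = r + 5
(5) = j + 3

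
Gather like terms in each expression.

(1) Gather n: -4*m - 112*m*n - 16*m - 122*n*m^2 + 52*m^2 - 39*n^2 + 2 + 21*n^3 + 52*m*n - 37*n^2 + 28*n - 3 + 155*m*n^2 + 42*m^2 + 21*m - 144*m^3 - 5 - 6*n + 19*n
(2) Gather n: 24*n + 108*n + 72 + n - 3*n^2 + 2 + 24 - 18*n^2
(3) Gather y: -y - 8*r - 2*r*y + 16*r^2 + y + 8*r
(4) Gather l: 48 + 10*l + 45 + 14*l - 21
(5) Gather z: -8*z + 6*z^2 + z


(1) = -144*m^3 + 94*m^2 + m + 21*n^3 + n^2*(155*m - 76) + n*(-122*m^2 - 60*m + 41) - 6
(2) = -21*n^2 + 133*n + 98
(3) = 16*r^2 - 2*r*y
(4) = 24*l + 72
(5) = 6*z^2 - 7*z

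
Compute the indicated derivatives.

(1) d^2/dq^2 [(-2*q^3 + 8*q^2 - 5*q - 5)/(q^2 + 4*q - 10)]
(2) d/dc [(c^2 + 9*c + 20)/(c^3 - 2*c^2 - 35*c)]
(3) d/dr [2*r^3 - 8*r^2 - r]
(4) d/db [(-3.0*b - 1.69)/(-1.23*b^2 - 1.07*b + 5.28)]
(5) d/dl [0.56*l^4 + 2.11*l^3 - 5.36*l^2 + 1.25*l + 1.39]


(1) = 2*(-89*q^3 + 465*q^2 - 810*q + 470)/(q^6 + 12*q^5 + 18*q^4 - 176*q^3 - 180*q^2 + 1200*q - 1000)
(2) = (-c^2 - 8*c + 28)/(c^2*(c^2 - 14*c + 49))
(3) = 6*r^2 - 16*r - 1
(4) = (3.69*b^2 + 3.21*b - (2.46*b + 1.07)*(3.0*b + 1.69) - 15.84)/(1.23*b^2 + 1.07*b - 5.28)^2
(5) = 2.24*l^3 + 6.33*l^2 - 10.72*l + 1.25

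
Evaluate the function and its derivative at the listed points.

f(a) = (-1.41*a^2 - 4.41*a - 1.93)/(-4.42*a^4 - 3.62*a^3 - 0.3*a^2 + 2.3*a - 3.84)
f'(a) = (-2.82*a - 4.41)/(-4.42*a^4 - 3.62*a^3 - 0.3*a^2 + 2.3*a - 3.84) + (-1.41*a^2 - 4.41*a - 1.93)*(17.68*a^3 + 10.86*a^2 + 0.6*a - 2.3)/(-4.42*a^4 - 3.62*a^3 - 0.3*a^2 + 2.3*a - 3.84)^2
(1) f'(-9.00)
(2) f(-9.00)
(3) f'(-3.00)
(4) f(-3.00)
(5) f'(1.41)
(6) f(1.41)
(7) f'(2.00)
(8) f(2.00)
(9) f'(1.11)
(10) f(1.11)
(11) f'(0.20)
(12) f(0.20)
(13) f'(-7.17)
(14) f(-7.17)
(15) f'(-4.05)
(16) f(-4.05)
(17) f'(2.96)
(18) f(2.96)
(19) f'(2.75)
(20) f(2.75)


(1) = 0.00
(2) = 0.00
(3) = -0.01
(4) = 0.01
(5) = -0.63
(6) = 0.38
(7) = -0.20
(8) = 0.16
(9) = -1.17
(10) = 0.64
(11) = 1.84
(12) = 0.84
(13) = 0.00
(14) = 0.00
(15) = 0.00
(16) = 0.01
(17) = -0.05
(18) = 0.06
(19) = -0.07
(20) = 0.08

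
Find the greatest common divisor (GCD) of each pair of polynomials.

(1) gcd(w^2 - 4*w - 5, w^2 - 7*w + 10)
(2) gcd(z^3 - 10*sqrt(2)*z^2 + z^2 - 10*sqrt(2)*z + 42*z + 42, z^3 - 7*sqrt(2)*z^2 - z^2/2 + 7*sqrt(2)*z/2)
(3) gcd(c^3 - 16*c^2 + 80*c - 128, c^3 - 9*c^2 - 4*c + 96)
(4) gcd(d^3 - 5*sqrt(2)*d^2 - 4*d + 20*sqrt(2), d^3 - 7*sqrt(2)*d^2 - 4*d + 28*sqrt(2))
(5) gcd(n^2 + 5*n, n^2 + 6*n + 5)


(1) = w - 5
(2) = z - 7*sqrt(2)
(3) = c^2 - 12*c + 32
(4) = gcd((d - 2)*(d + 2)*(d - 5*sqrt(2)), (d - 2)*(d + 2)*(d - 7*sqrt(2))) = d^2 - 4
(5) = n + 5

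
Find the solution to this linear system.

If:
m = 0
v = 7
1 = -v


Then:
No Solution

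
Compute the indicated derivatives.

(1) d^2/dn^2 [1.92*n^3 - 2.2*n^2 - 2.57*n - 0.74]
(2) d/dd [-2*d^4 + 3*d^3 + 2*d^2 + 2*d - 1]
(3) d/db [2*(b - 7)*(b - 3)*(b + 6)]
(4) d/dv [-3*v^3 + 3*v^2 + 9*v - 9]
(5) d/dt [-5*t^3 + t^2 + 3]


(1) = 11.52*n - 4.4
(2) = -8*d^3 + 9*d^2 + 4*d + 2
(3) = 6*b^2 - 16*b - 78
(4) = -9*v^2 + 6*v + 9
(5) = t*(2 - 15*t)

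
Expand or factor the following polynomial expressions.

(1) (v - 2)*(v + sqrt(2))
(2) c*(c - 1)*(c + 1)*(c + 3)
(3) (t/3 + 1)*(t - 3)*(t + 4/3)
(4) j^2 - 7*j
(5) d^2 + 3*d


(1) = v^2 - 2*v + sqrt(2)*v - 2*sqrt(2)
(2) = c^4 + 3*c^3 - c^2 - 3*c
(3) = t^3/3 + 4*t^2/9 - 3*t - 4
(4) = j*(j - 7)
(5) = d*(d + 3)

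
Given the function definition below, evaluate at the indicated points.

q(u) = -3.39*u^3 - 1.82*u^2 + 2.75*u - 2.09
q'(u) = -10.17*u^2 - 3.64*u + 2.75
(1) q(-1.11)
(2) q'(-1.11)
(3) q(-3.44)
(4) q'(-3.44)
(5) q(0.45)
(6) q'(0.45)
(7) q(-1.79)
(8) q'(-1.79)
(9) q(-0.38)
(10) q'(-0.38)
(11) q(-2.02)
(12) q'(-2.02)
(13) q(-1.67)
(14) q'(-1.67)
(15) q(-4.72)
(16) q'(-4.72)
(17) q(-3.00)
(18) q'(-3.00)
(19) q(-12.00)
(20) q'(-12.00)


(1) = -2.75
(2) = -5.74
(3) = 104.91
(4) = -105.08
(5) = -1.53
(6) = -0.95
(7) = 6.60
(8) = -23.32
(9) = -3.21
(10) = 2.66
(11) = 12.87
(12) = -31.39
(13) = 4.03
(14) = -19.53
(15) = 300.86
(16) = -206.64
(17) = 64.81
(18) = -77.86
(19) = 5560.75
(20) = -1418.05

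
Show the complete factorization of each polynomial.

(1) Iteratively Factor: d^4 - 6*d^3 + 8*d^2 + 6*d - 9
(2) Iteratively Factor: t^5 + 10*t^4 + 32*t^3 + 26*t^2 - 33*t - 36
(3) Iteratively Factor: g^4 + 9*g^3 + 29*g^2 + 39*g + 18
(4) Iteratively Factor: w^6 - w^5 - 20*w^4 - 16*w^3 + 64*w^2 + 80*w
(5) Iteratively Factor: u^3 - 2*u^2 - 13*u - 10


(1) = (d - 3)*(d^3 - 3*d^2 - d + 3) = (d - 3)^2*(d^2 - 1) = (d - 3)^2*(d - 1)*(d + 1)
(2) = (t + 4)*(t^4 + 6*t^3 + 8*t^2 - 6*t - 9) = (t + 3)*(t + 4)*(t^3 + 3*t^2 - t - 3) = (t - 1)*(t + 3)*(t + 4)*(t^2 + 4*t + 3) = (t - 1)*(t + 3)^2*(t + 4)*(t + 1)
(3) = (g + 1)*(g^3 + 8*g^2 + 21*g + 18) = (g + 1)*(g + 2)*(g^2 + 6*g + 9) = (g + 1)*(g + 2)*(g + 3)*(g + 3)
(4) = (w - 5)*(w^5 + 4*w^4 - 16*w^2 - 16*w) = w*(w - 5)*(w^4 + 4*w^3 - 16*w - 16) = w*(w - 5)*(w + 2)*(w^3 + 2*w^2 - 4*w - 8) = w*(w - 5)*(w + 2)^2*(w^2 - 4) = w*(w - 5)*(w - 2)*(w + 2)^2*(w + 2)
(5) = (u + 2)*(u^2 - 4*u - 5) = (u + 1)*(u + 2)*(u - 5)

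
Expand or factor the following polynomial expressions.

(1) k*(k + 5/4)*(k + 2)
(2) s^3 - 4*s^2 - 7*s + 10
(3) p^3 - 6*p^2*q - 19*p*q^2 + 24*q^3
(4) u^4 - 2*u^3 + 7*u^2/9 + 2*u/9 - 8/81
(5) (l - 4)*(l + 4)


(1) = k^3 + 13*k^2/4 + 5*k/2
(2) = (s - 5)*(s - 1)*(s + 2)
(3) = (p - 8*q)*(p - q)*(p + 3*q)
(4) = (u - 4/3)*(u - 2/3)*(u - 1/3)*(u + 1/3)
(5) = l^2 - 16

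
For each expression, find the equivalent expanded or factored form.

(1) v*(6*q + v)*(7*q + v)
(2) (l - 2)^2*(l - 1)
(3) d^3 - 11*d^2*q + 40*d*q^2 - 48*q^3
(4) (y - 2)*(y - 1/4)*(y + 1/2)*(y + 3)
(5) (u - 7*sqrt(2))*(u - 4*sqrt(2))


(1) = 42*q^2*v + 13*q*v^2 + v^3
(2) = l^3 - 5*l^2 + 8*l - 4
(3) = (d - 4*q)^2*(d - 3*q)
(4) = y^4 + 5*y^3/4 - 47*y^2/8 - 13*y/8 + 3/4
(5) = u^2 - 11*sqrt(2)*u + 56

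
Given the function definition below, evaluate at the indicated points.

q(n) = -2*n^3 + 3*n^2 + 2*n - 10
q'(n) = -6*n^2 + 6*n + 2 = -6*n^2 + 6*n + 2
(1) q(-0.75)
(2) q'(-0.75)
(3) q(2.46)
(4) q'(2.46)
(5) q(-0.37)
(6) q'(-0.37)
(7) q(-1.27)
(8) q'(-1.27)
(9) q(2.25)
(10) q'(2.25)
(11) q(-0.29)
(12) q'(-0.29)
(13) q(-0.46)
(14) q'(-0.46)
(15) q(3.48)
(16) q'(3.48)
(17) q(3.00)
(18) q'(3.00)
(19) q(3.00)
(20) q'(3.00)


(1) = -8.97
(2) = -5.88
(3) = -16.70
(4) = -19.55
(5) = -10.23
(6) = -1.04
(7) = -3.60
(8) = -15.30
(9) = -13.09
(10) = -14.88
(11) = -10.28
(12) = -0.24
(13) = -10.09
(14) = -2.03
(15) = -51.00
(16) = -49.78
(17) = -31.00
(18) = -34.00
(19) = -31.00
(20) = -34.00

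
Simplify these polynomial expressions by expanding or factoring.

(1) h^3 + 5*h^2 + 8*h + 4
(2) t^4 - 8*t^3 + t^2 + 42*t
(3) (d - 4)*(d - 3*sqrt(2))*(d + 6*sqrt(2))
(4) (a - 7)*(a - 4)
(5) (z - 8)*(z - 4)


(1) = (h + 1)*(h + 2)^2
(2) = t*(t - 7)*(t - 3)*(t + 2)
(3) = d^3 - 4*d^2 + 3*sqrt(2)*d^2 - 36*d - 12*sqrt(2)*d + 144
(4) = a^2 - 11*a + 28
(5) = z^2 - 12*z + 32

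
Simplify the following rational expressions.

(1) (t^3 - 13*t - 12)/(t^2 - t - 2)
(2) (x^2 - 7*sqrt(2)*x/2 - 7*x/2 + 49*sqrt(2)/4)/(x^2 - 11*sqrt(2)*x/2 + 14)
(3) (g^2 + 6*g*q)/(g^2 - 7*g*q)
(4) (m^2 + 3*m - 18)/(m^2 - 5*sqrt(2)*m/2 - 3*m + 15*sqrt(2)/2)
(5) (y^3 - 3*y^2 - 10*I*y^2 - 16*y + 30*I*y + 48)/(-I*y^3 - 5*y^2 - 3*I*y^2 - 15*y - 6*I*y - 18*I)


(1) = (t^2 - t - 12)/(t - 2)
(2) = (8*x - 28)/(8*x - 16*sqrt(2))
(3) = (-g - 6*q)/(-g + 7*q)
(4) = (2*m + 12)/(2*m - 5*sqrt(2))
(5) = (I*y^3 + y^2*(10 - 3*I) + y*(-30 - 16*I) + 48*I)/(y^3 + y^2*(3 - 5*I) + y*(6 - 15*I) + 18)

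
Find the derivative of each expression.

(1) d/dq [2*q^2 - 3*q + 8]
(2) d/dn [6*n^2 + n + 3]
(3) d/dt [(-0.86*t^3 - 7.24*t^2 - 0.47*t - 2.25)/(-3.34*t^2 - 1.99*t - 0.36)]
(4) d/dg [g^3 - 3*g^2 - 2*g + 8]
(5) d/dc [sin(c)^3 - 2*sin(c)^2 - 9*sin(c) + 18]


(1) = 4*q - 3
(2) = 12*n + 1
(3) = (2.8724*t^4 + 3.4228*t^3 + 13.7666*t^2 - 9.8172*t - 4.3083)/(11.1556*t^4 + 13.2932*t^3 + 6.3649*t^2 + 1.4328*t + 0.1296)
(4) = 3*g^2 - 6*g - 2
(5) = (3*sin(c)^2 - 4*sin(c) - 9)*cos(c)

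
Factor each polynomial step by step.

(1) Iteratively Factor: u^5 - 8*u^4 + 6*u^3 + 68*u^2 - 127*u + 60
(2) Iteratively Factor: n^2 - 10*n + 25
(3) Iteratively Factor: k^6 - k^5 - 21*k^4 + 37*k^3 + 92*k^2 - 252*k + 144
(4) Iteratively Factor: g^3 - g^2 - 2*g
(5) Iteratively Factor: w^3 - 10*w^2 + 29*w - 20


(1) = (u - 4)*(u^4 - 4*u^3 - 10*u^2 + 28*u - 15) = (u - 4)*(u - 1)*(u^3 - 3*u^2 - 13*u + 15) = (u - 4)*(u - 1)*(u + 3)*(u^2 - 6*u + 5) = (u - 4)*(u - 1)^2*(u + 3)*(u - 5)
(2) = (n - 5)*(n - 5)
(3) = (k - 2)*(k^5 + k^4 - 19*k^3 - k^2 + 90*k - 72) = (k - 2)^2*(k^4 + 3*k^3 - 13*k^2 - 27*k + 36) = (k - 2)^2*(k + 3)*(k^3 - 13*k + 12) = (k - 3)*(k - 2)^2*(k + 3)*(k^2 + 3*k - 4) = (k - 3)*(k - 2)^2*(k + 3)*(k + 4)*(k - 1)
(4) = (g)*(g^2 - g - 2) = g*(g - 2)*(g + 1)
(5) = (w - 4)*(w^2 - 6*w + 5) = (w - 4)*(w - 1)*(w - 5)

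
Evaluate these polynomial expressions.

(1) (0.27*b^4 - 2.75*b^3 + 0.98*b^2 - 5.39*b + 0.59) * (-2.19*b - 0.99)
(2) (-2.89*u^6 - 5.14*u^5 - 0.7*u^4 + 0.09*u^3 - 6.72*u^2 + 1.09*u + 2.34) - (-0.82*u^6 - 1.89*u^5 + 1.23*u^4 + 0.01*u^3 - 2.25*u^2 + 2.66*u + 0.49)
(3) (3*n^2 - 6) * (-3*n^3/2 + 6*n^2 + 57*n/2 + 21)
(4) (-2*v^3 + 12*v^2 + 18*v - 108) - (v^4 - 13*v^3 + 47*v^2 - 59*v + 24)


(1) = -0.5913*b^5 + 5.7552*b^4 + 0.5763*b^3 + 10.8339*b^2 + 4.044*b - 0.5841
(2) = -2.07*u^6 - 3.25*u^5 - 1.93*u^4 + 0.08*u^3 - 4.47*u^2 - 1.57*u + 1.85
(3) = -9*n^5/2 + 18*n^4 + 189*n^3/2 + 27*n^2 - 171*n - 126
(4) = -v^4 + 11*v^3 - 35*v^2 + 77*v - 132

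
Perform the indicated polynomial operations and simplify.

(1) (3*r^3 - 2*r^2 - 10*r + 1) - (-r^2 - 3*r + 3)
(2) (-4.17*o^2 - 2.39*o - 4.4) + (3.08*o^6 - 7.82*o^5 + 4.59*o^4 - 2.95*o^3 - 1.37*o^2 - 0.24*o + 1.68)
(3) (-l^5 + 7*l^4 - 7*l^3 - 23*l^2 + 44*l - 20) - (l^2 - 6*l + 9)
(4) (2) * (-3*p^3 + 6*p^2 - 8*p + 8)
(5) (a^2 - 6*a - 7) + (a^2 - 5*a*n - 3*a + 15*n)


(1) = 3*r^3 - r^2 - 7*r - 2
(2) = 3.08*o^6 - 7.82*o^5 + 4.59*o^4 - 2.95*o^3 - 5.54*o^2 - 2.63*o - 2.72
(3) = -l^5 + 7*l^4 - 7*l^3 - 24*l^2 + 50*l - 29
(4) = -6*p^3 + 12*p^2 - 16*p + 16
(5) = 2*a^2 - 5*a*n - 9*a + 15*n - 7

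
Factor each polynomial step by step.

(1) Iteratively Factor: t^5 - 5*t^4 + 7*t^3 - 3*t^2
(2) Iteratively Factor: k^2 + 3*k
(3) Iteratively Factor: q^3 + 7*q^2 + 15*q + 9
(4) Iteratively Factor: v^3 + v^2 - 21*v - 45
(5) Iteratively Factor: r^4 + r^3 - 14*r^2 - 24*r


(1) = (t - 3)*(t^4 - 2*t^3 + t^2) = t*(t - 3)*(t^3 - 2*t^2 + t) = t^2*(t - 3)*(t^2 - 2*t + 1) = t^2*(t - 3)*(t - 1)*(t - 1)
(2) = (k + 3)*(k)
(3) = (q + 3)*(q^2 + 4*q + 3) = (q + 1)*(q + 3)*(q + 3)
(4) = (v - 5)*(v^2 + 6*v + 9) = (v - 5)*(v + 3)*(v + 3)
(5) = (r + 3)*(r^3 - 2*r^2 - 8*r) = r*(r + 3)*(r^2 - 2*r - 8) = r*(r - 4)*(r + 3)*(r + 2)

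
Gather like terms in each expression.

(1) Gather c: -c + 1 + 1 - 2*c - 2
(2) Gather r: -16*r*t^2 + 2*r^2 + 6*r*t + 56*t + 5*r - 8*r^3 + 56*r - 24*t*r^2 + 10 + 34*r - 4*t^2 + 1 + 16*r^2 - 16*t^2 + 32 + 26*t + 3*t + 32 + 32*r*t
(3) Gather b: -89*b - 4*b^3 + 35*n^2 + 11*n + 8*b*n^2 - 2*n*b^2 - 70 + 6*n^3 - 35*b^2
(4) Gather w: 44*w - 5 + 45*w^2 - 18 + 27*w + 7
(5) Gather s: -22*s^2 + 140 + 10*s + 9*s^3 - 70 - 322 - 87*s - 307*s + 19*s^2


(1) = -3*c
(2) = -8*r^3 + r^2*(18 - 24*t) + r*(-16*t^2 + 38*t + 95) - 20*t^2 + 85*t + 75
(3) = -4*b^3 + b^2*(-2*n - 35) + b*(8*n^2 - 89) + 6*n^3 + 35*n^2 + 11*n - 70
(4) = 45*w^2 + 71*w - 16
(5) = 9*s^3 - 3*s^2 - 384*s - 252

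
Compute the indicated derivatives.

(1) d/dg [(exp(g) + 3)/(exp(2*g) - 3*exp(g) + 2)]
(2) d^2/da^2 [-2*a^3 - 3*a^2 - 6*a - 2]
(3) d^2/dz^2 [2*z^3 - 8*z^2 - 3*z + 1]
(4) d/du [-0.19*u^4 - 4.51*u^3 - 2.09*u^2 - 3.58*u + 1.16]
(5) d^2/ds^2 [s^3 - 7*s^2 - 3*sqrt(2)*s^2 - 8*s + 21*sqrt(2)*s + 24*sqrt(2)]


(1) = (-(exp(g) + 3)*(2*exp(g) - 3) + exp(2*g) - 3*exp(g) + 2)*exp(g)/(exp(2*g) - 3*exp(g) + 2)^2
(2) = -12*a - 6
(3) = 12*z - 16
(4) = -0.76*u^3 - 13.53*u^2 - 4.18*u - 3.58
(5) = 6*s - 14 - 6*sqrt(2)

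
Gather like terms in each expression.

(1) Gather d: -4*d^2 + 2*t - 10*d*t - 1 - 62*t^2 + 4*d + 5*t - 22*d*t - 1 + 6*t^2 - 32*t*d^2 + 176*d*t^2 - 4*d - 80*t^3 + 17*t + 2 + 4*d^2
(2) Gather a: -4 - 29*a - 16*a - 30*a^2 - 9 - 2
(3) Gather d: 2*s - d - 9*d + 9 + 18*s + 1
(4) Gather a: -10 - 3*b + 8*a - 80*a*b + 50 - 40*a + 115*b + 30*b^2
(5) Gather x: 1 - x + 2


(1) = -32*d^2*t + d*(176*t^2 - 32*t) - 80*t^3 - 56*t^2 + 24*t
(2) = -30*a^2 - 45*a - 15
(3) = -10*d + 20*s + 10
(4) = a*(-80*b - 32) + 30*b^2 + 112*b + 40
(5) = 3 - x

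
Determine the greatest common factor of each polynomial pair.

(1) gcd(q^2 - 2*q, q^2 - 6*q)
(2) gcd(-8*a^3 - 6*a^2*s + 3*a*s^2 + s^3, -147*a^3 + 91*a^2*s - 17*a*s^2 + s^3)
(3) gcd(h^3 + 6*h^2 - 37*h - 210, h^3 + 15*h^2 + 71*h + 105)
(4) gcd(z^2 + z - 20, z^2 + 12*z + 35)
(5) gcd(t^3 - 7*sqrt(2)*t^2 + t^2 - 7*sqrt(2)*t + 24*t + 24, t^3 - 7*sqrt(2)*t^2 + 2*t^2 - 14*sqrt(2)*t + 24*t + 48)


(1) = gcd(q*(q - 2), q*(q - 6)) = q
(2) = 1
(3) = h^2 + 12*h + 35
(4) = z + 5
(5) = t^2 - 7*sqrt(2)*t + 24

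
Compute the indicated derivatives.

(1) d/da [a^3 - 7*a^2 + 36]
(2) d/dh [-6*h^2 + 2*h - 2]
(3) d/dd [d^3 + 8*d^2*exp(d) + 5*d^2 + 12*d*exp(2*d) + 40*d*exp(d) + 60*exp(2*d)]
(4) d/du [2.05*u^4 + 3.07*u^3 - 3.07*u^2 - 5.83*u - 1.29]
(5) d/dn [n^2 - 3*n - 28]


(1) = a*(3*a - 14)
(2) = 2 - 12*h
(3) = 8*d^2*exp(d) + 3*d^2 + 24*d*exp(2*d) + 56*d*exp(d) + 10*d + 132*exp(2*d) + 40*exp(d)
(4) = 8.2*u^3 + 9.21*u^2 - 6.14*u - 5.83
(5) = 2*n - 3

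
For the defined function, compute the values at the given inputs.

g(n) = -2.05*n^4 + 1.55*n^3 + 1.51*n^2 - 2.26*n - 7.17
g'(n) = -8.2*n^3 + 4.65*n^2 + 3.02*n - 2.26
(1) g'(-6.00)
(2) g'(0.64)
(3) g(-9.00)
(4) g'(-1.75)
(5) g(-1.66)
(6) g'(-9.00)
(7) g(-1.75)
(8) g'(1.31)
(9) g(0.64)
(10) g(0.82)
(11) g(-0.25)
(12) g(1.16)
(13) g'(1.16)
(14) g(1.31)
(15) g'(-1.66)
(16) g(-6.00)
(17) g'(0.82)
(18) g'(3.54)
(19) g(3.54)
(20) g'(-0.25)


(1) = 1918.22
(2) = -0.57
(3) = -14444.52
(4) = 50.64
(5) = -21.91
(6) = 6325.01
(7) = -26.12
(8) = -8.76
(9) = -7.94
(10) = -8.08
(11) = -6.54
(12) = -9.05
(13) = -5.30
(14) = -10.09
(15) = 43.05
(16) = -2930.85
(17) = -1.18
(18) = -297.06
(19) = -249.42
(20) = -2.60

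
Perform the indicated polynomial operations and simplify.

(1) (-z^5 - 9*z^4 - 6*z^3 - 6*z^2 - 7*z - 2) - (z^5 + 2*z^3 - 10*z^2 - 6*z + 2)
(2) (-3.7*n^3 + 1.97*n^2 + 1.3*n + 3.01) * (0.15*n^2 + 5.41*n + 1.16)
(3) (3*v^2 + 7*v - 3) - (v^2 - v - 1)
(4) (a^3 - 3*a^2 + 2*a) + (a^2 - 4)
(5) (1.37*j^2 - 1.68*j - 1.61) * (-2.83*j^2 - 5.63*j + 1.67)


(1) = -2*z^5 - 9*z^4 - 8*z^3 + 4*z^2 - z - 4
(2) = -0.555*n^5 - 19.7215*n^4 + 6.5607*n^3 + 9.7697*n^2 + 17.7921*n + 3.4916
(3) = 2*v^2 + 8*v - 2
(4) = a^3 - 2*a^2 + 2*a - 4
(5) = -3.8771*j^4 - 2.9587*j^3 + 16.3026*j^2 + 6.2587*j - 2.6887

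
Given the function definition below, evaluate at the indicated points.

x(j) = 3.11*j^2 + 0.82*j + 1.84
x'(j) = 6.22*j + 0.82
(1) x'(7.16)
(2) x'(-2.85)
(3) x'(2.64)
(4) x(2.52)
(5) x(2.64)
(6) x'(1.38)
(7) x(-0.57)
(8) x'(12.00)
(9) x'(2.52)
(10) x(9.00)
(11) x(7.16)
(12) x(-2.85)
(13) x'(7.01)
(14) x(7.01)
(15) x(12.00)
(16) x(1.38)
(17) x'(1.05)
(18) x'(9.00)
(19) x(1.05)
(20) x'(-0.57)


(1) = 45.36
(2) = -16.91
(3) = 17.24
(4) = 23.66
(5) = 25.68
(6) = 9.40
(7) = 2.38
(8) = 75.46
(9) = 16.49
(10) = 261.13
(11) = 167.15
(12) = 24.76
(13) = 44.42
(14) = 160.41
(15) = 459.52
(16) = 8.89
(17) = 7.35
(18) = 56.80
(19) = 6.13
(20) = -2.73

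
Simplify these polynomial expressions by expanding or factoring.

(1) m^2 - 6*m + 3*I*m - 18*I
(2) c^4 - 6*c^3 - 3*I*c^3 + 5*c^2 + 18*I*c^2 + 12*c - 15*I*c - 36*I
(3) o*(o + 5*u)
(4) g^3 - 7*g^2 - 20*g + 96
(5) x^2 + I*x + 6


(1) = (m - 6)*(m + 3*I)
(2) = (c - 4)*(c - 3)*(c + 1)*(c - 3*I)
(3) = o^2 + 5*o*u
(4) = (g - 8)*(g - 3)*(g + 4)
(5) = (x - 2*I)*(x + 3*I)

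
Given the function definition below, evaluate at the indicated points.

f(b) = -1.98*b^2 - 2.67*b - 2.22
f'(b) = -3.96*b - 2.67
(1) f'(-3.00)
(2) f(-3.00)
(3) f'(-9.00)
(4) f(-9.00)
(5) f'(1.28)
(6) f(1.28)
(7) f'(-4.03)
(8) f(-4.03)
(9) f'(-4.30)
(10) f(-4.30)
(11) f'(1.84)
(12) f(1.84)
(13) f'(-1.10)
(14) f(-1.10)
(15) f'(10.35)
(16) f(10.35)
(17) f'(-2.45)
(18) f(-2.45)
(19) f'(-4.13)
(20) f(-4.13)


(1) = 9.21
(2) = -12.03
(3) = 32.97
(4) = -138.57
(5) = -7.74
(6) = -8.88
(7) = 13.29
(8) = -23.62
(9) = 14.36
(10) = -27.35
(11) = -9.96
(12) = -13.84
(13) = 1.69
(14) = -1.68
(15) = -43.66
(16) = -241.96
(17) = 7.03
(18) = -7.56
(19) = 13.68
(20) = -24.97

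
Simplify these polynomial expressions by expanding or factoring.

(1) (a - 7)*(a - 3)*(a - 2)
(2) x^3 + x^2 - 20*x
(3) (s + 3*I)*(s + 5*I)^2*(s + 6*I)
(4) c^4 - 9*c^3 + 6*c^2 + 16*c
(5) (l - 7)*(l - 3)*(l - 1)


(1) = a^3 - 12*a^2 + 41*a - 42
(2) = x*(x - 4)*(x + 5)
(3) = s^4 + 19*I*s^3 - 133*s^2 - 405*I*s + 450
(4) = c*(c - 8)*(c - 2)*(c + 1)
(5) = l^3 - 11*l^2 + 31*l - 21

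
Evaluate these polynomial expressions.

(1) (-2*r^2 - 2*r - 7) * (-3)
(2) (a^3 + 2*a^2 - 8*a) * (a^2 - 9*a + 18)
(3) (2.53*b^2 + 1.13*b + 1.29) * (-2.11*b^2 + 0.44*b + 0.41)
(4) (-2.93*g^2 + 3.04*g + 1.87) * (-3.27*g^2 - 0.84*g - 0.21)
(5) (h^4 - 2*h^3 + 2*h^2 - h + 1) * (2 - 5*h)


(1) = 6*r^2 + 6*r + 21
(2) = a^5 - 7*a^4 - 8*a^3 + 108*a^2 - 144*a
(3) = -5.3383*b^4 - 1.2711*b^3 - 1.1874*b^2 + 1.0309*b + 0.5289
(4) = 9.5811*g^4 - 7.4796*g^3 - 8.0532*g^2 - 2.2092*g - 0.3927
(5) = -5*h^5 + 12*h^4 - 14*h^3 + 9*h^2 - 7*h + 2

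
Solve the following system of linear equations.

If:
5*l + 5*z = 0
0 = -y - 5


Then:
l = -z
y = -5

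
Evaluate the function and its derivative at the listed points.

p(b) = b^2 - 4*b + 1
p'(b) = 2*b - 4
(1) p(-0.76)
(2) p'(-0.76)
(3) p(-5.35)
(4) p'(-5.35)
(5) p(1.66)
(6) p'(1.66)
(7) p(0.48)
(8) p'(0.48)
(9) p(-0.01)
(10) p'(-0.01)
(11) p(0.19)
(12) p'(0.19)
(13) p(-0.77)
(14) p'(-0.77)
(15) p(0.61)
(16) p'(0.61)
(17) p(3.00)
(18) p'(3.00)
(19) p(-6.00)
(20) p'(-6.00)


(1) = 4.62
(2) = -5.52
(3) = 51.02
(4) = -14.70
(5) = -2.88
(6) = -0.68
(7) = -0.69
(8) = -3.04
(9) = 1.04
(10) = -4.02
(11) = 0.28
(12) = -3.62
(13) = 4.67
(14) = -5.54
(15) = -1.07
(16) = -2.78
(17) = -2.00
(18) = 2.00
(19) = 61.00
(20) = -16.00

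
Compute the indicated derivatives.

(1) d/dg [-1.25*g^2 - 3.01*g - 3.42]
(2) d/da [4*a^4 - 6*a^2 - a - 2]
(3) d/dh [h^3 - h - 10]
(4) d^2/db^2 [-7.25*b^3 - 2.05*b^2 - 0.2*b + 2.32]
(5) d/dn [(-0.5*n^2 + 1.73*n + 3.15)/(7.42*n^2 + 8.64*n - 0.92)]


(1) = -2.5*g - 3.01
(2) = 16*a^3 - 12*a - 1
(3) = 3*h^2 - 1
(4) = -43.5*b - 4.1
(5) = (-17.1566*n^2 - 45.826*n - 28.8076)/(55.0564*n^4 + 128.2176*n^3 + 60.9968*n^2 - 15.8976*n + 0.8464)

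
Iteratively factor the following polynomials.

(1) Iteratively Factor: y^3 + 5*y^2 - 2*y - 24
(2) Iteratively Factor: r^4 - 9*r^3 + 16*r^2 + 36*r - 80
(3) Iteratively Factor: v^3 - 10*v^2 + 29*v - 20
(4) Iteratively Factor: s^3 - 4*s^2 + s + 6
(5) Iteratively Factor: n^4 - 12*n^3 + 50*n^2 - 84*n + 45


(1) = (y - 2)*(y^2 + 7*y + 12) = (y - 2)*(y + 4)*(y + 3)
(2) = (r - 4)*(r^3 - 5*r^2 - 4*r + 20) = (r - 4)*(r + 2)*(r^2 - 7*r + 10) = (r - 4)*(r - 2)*(r + 2)*(r - 5)
(3) = (v - 1)*(v^2 - 9*v + 20) = (v - 5)*(v - 1)*(v - 4)
(4) = (s + 1)*(s^2 - 5*s + 6) = (s - 3)*(s + 1)*(s - 2)
(5) = (n - 3)*(n^3 - 9*n^2 + 23*n - 15) = (n - 3)^2*(n^2 - 6*n + 5) = (n - 5)*(n - 3)^2*(n - 1)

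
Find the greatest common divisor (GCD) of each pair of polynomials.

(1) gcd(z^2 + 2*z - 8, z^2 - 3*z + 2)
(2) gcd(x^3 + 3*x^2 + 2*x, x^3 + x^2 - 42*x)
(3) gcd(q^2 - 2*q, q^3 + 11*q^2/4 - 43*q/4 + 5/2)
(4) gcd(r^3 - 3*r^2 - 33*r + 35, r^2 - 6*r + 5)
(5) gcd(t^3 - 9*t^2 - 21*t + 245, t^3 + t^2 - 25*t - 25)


(1) = z - 2
(2) = gcd(x*(x + 1)*(x + 2), x*(x - 6)*(x + 7)) = x
(3) = q - 2
(4) = gcd((r - 7)*(r - 1)*(r + 5), (r - 5)*(r - 1)) = r - 1
(5) = t + 5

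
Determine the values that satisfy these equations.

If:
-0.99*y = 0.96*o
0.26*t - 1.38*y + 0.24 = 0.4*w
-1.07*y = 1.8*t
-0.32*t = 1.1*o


Then:
o = 0.00
t = 0.00
w = 0.60
y = 0.00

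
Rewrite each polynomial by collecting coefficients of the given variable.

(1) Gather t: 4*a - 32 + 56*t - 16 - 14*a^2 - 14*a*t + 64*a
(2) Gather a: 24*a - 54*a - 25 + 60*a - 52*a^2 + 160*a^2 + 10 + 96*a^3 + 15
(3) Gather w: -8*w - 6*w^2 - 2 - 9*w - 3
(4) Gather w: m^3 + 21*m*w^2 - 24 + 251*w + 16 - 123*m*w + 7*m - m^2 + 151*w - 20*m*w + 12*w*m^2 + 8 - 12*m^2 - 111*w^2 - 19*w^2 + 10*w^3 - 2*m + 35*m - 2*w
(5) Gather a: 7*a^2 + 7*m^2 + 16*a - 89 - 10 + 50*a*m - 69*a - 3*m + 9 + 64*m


(1) = -14*a^2 + 68*a + t*(56 - 14*a) - 48
(2) = 96*a^3 + 108*a^2 + 30*a
(3) = -6*w^2 - 17*w - 5
(4) = m^3 - 13*m^2 + 40*m + 10*w^3 + w^2*(21*m - 130) + w*(12*m^2 - 143*m + 400)
(5) = 7*a^2 + a*(50*m - 53) + 7*m^2 + 61*m - 90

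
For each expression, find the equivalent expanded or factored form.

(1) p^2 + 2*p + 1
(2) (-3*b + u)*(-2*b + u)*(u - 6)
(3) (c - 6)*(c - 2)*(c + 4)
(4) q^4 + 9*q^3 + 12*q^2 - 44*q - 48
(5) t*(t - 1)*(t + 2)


(1) = (p + 1)^2
(2) = 6*b^2*u - 36*b^2 - 5*b*u^2 + 30*b*u + u^3 - 6*u^2
(3) = c^3 - 4*c^2 - 20*c + 48
(4) = (q - 2)*(q + 1)*(q + 4)*(q + 6)
(5) = t^3 + t^2 - 2*t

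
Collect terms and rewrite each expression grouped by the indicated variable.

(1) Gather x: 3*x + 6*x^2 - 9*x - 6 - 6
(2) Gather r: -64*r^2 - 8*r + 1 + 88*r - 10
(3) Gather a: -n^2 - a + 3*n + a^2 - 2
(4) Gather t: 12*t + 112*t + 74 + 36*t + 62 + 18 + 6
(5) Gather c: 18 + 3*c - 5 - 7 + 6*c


(1) = 6*x^2 - 6*x - 12
(2) = -64*r^2 + 80*r - 9
(3) = a^2 - a - n^2 + 3*n - 2
(4) = 160*t + 160
(5) = 9*c + 6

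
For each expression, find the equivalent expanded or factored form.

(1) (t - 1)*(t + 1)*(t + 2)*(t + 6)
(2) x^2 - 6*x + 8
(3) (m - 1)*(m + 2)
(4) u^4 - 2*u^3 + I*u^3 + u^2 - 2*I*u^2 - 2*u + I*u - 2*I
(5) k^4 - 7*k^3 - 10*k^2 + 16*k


(1) = t^4 + 8*t^3 + 11*t^2 - 8*t - 12
(2) = (x - 4)*(x - 2)
(3) = m^2 + m - 2
(4) = (u - 2)*(u + I)*(-I*u + 1)*(I*u + 1)
(5) = k*(k - 8)*(k - 1)*(k + 2)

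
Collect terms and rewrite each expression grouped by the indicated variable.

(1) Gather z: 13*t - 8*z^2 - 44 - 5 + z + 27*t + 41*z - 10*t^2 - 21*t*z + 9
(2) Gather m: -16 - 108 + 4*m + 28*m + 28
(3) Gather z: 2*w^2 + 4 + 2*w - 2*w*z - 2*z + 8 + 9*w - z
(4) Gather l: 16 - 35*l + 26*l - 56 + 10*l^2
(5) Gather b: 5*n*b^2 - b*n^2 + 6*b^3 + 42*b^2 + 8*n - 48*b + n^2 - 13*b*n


(1) = -10*t^2 + 40*t - 8*z^2 + z*(42 - 21*t) - 40
(2) = 32*m - 96
(3) = 2*w^2 + 11*w + z*(-2*w - 3) + 12
(4) = 10*l^2 - 9*l - 40
(5) = 6*b^3 + b^2*(5*n + 42) + b*(-n^2 - 13*n - 48) + n^2 + 8*n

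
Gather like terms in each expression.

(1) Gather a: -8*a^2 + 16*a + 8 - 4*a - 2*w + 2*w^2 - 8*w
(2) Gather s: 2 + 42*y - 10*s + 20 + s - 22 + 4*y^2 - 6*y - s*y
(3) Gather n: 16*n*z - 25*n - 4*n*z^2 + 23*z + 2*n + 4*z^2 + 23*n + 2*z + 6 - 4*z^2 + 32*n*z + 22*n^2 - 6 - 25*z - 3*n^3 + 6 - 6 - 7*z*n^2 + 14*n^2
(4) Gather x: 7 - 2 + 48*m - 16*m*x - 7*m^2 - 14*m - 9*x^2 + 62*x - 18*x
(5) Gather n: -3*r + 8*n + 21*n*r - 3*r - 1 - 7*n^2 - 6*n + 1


(1) = -8*a^2 + 12*a + 2*w^2 - 10*w + 8
(2) = s*(-y - 9) + 4*y^2 + 36*y
(3) = -3*n^3 + n^2*(36 - 7*z) + n*(-4*z^2 + 48*z)
(4) = -7*m^2 + 34*m - 9*x^2 + x*(44 - 16*m) + 5
(5) = -7*n^2 + n*(21*r + 2) - 6*r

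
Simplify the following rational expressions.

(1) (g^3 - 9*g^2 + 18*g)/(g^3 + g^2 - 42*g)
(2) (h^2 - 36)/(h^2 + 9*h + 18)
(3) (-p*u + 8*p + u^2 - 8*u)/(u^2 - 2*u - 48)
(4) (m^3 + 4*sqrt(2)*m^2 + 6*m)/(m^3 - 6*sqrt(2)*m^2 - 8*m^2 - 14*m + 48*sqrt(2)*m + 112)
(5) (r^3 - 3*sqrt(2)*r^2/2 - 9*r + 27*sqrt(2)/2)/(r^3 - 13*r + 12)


(1) = (g - 3)/(g + 7)
(2) = (h - 6)/(h + 3)
(3) = (-p + u)/(u + 6)
(4) = (m^2 + 3*sqrt(2)*m)/(m^2 + m*(-7*sqrt(2) - 8) + 56*sqrt(2))
(5) = (2*r^2 + r*(6 - 3*sqrt(2)) - 9*sqrt(2))/(2*r^2 + 6*r - 8)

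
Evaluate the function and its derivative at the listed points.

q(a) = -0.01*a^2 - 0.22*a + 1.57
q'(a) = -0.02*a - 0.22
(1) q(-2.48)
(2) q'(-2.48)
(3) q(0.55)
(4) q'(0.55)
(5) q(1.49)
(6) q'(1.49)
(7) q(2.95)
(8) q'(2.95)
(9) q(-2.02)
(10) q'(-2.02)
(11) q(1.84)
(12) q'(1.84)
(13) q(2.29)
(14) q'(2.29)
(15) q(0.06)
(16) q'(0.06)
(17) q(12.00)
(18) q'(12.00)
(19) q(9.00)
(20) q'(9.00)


(1) = 2.05
(2) = -0.17
(3) = 1.45
(4) = -0.23
(5) = 1.22
(6) = -0.25
(7) = 0.83
(8) = -0.28
(9) = 1.97
(10) = -0.18
(11) = 1.13
(12) = -0.26
(13) = 1.01
(14) = -0.27
(15) = 1.56
(16) = -0.22
(17) = -2.51
(18) = -0.46
(19) = -1.22
(20) = -0.40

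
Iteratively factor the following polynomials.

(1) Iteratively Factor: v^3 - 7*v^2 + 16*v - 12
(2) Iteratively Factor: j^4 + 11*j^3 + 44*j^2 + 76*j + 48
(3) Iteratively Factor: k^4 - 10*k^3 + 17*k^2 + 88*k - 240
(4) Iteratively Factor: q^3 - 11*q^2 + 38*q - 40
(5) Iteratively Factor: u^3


(1) = (v - 2)*(v^2 - 5*v + 6) = (v - 3)*(v - 2)*(v - 2)
(2) = (j + 2)*(j^3 + 9*j^2 + 26*j + 24) = (j + 2)*(j + 4)*(j^2 + 5*j + 6) = (j + 2)^2*(j + 4)*(j + 3)
(3) = (k - 5)*(k^3 - 5*k^2 - 8*k + 48) = (k - 5)*(k - 4)*(k^2 - k - 12) = (k - 5)*(k - 4)^2*(k + 3)
(4) = (q - 4)*(q^2 - 7*q + 10) = (q - 5)*(q - 4)*(q - 2)
(5) = (u)*(u^2) = u^2*(u)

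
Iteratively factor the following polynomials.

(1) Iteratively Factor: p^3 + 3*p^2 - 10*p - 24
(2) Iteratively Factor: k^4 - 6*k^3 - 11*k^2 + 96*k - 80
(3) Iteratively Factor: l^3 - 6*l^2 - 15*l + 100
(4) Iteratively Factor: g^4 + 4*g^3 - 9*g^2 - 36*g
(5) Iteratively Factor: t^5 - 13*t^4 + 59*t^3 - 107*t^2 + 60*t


(1) = (p + 4)*(p^2 - p - 6) = (p - 3)*(p + 4)*(p + 2)
(2) = (k - 5)*(k^3 - k^2 - 16*k + 16) = (k - 5)*(k - 1)*(k^2 - 16) = (k - 5)*(k - 1)*(k + 4)*(k - 4)
(3) = (l - 5)*(l^2 - l - 20) = (l - 5)*(l + 4)*(l - 5)
(4) = (g - 3)*(g^3 + 7*g^2 + 12*g) = g*(g - 3)*(g^2 + 7*g + 12) = g*(g - 3)*(g + 4)*(g + 3)
(5) = (t - 4)*(t^4 - 9*t^3 + 23*t^2 - 15*t) = t*(t - 4)*(t^3 - 9*t^2 + 23*t - 15) = t*(t - 4)*(t - 3)*(t^2 - 6*t + 5) = t*(t - 4)*(t - 3)*(t - 1)*(t - 5)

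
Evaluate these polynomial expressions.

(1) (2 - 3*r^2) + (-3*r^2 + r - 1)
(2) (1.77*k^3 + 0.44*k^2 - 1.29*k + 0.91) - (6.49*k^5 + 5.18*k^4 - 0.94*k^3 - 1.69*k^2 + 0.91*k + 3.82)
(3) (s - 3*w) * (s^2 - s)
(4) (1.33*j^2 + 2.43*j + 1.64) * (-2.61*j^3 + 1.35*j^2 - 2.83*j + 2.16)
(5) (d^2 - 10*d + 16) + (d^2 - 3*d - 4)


(1) = -6*r^2 + r + 1
(2) = -6.49*k^5 - 5.18*k^4 + 2.71*k^3 + 2.13*k^2 - 2.2*k - 2.91
(3) = s^3 - 3*s^2*w - s^2 + 3*s*w
(4) = -3.4713*j^5 - 4.5468*j^4 - 4.7638*j^3 - 1.7901*j^2 + 0.6076*j + 3.5424
(5) = 2*d^2 - 13*d + 12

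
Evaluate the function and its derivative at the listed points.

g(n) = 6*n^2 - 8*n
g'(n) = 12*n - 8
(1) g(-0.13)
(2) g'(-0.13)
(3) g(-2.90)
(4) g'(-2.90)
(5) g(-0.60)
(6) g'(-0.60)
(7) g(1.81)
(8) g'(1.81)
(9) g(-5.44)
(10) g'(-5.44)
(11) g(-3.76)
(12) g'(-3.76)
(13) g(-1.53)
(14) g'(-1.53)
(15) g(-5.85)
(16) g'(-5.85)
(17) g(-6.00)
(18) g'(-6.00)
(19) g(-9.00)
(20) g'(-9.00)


(1) = 1.14
(2) = -9.56
(3) = 73.66
(4) = -42.80
(5) = 6.96
(6) = -15.20
(7) = 5.18
(8) = 13.72
(9) = 221.08
(10) = -73.28
(11) = 114.91
(12) = -53.12
(13) = 26.29
(14) = -26.36
(15) = 252.13
(16) = -78.20
(17) = 264.00
(18) = -80.00
(19) = 558.00
(20) = -116.00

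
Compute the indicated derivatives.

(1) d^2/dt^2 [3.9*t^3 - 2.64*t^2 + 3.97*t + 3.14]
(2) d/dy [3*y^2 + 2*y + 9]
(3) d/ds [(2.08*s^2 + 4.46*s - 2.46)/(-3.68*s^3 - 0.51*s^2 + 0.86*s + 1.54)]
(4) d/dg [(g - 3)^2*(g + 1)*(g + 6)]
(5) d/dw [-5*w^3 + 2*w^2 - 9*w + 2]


(1) = 23.4*t - 5.28
(2) = 6*y + 2
(3) = (7.6544*s^4 + 32.8256*s^3 - 23.095*s^2 + 3.8972*s + 8.984)/(13.5424*s^6 + 3.7536*s^5 - 6.0695*s^4 - 12.2116*s^3 - 0.8312*s^2 + 2.6488*s + 2.3716)
(4) = 4*g^3 + 3*g^2 - 54*g + 27
(5) = -15*w^2 + 4*w - 9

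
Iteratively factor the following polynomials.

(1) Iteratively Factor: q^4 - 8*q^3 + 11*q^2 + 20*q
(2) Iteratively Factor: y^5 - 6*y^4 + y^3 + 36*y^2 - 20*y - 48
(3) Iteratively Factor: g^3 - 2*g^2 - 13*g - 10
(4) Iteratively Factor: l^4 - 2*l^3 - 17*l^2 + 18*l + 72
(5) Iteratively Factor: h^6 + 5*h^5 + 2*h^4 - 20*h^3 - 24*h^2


(1) = (q - 4)*(q^3 - 4*q^2 - 5*q) = (q - 5)*(q - 4)*(q^2 + q) = q*(q - 5)*(q - 4)*(q + 1)
(2) = (y + 2)*(y^4 - 8*y^3 + 17*y^2 + 2*y - 24) = (y - 3)*(y + 2)*(y^3 - 5*y^2 + 2*y + 8) = (y - 3)*(y + 1)*(y + 2)*(y^2 - 6*y + 8) = (y - 3)*(y - 2)*(y + 1)*(y + 2)*(y - 4)
(3) = (g + 2)*(g^2 - 4*g - 5) = (g - 5)*(g + 2)*(g + 1)
(4) = (l + 2)*(l^3 - 4*l^2 - 9*l + 36) = (l - 4)*(l + 2)*(l^2 - 9) = (l - 4)*(l - 3)*(l + 2)*(l + 3)
(5) = (h + 3)*(h^5 + 2*h^4 - 4*h^3 - 8*h^2) = h*(h + 3)*(h^4 + 2*h^3 - 4*h^2 - 8*h) = h*(h + 2)*(h + 3)*(h^3 - 4*h) = h*(h - 2)*(h + 2)*(h + 3)*(h^2 + 2*h) = h*(h - 2)*(h + 2)^2*(h + 3)*(h)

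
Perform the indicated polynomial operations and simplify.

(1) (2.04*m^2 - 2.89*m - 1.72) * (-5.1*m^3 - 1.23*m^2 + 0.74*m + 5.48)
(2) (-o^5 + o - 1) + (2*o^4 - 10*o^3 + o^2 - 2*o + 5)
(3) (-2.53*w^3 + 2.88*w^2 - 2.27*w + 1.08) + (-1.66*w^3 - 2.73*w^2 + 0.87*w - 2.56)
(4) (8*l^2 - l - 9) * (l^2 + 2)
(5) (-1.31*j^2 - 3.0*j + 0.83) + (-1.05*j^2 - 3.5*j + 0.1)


(1) = -10.404*m^5 + 12.2298*m^4 + 13.8363*m^3 + 11.1562*m^2 - 17.11*m - 9.4256
(2) = -o^5 + 2*o^4 - 10*o^3 + o^2 - o + 4
(3) = -4.19*w^3 + 0.15*w^2 - 1.4*w - 1.48
(4) = 8*l^4 - l^3 + 7*l^2 - 2*l - 18
(5) = -2.36*j^2 - 6.5*j + 0.93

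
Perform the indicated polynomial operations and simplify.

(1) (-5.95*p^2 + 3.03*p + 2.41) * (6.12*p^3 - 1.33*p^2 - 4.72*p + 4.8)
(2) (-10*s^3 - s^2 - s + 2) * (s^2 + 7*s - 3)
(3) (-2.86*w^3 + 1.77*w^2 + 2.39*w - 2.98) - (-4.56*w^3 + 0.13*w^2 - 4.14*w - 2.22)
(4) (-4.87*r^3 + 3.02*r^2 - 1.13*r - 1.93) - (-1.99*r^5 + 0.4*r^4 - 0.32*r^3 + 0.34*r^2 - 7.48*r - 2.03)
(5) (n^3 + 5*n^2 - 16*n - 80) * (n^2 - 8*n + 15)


(1) = -36.414*p^5 + 26.4571*p^4 + 38.8033*p^3 - 46.0669*p^2 + 3.1688*p + 11.568
(2) = -10*s^5 - 71*s^4 + 22*s^3 - 2*s^2 + 17*s - 6
(3) = 1.7*w^3 + 1.64*w^2 + 6.53*w - 0.76
(4) = 1.99*r^5 - 0.4*r^4 - 4.55*r^3 + 2.68*r^2 + 6.35*r + 0.1
(5) = n^5 - 3*n^4 - 41*n^3 + 123*n^2 + 400*n - 1200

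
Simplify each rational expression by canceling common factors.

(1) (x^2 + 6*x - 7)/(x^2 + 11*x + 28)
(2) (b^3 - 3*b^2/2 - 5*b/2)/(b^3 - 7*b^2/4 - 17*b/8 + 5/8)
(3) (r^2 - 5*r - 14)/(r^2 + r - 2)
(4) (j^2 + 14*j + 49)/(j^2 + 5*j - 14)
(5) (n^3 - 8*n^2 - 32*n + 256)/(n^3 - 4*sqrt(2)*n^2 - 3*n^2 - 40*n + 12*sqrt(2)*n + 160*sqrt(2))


(1) = (x - 1)/(x + 4)
(2) = 4*b/(4*b - 1)
(3) = (r - 7)/(r - 1)
(4) = (j + 7)/(j - 2)
(5) = (n + 4*sqrt(2))/(n + 5)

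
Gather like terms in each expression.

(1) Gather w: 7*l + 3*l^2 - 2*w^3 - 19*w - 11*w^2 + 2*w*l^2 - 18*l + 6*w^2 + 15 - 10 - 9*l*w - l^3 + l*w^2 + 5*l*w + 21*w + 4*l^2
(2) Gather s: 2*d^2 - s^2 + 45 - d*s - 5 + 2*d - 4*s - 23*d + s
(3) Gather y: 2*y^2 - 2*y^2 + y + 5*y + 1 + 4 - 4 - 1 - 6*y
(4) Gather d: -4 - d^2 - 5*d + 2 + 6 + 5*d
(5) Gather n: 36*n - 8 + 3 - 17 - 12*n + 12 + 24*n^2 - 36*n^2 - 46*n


(1) = -l^3 + 7*l^2 - 11*l - 2*w^3 + w^2*(l - 5) + w*(2*l^2 - 4*l + 2) + 5
(2) = 2*d^2 - 21*d - s^2 + s*(-d - 3) + 40
(3) = 0
(4) = 4 - d^2
(5) = -12*n^2 - 22*n - 10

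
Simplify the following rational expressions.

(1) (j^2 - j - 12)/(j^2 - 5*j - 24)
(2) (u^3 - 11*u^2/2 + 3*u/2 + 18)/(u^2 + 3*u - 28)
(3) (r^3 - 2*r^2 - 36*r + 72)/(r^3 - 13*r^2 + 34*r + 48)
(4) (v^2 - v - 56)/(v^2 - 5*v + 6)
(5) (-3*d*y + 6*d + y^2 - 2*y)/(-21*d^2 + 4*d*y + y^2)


(1) = (j - 4)/(j - 8)
(2) = (2*u^2 - 3*u - 9)/(2*u + 14)
(3) = (r^2 + 4*r - 12)/(r^2 - 7*r - 8)
(4) = (v^2 - v - 56)/(v^2 - 5*v + 6)
(5) = (y - 2)/(7*d + y)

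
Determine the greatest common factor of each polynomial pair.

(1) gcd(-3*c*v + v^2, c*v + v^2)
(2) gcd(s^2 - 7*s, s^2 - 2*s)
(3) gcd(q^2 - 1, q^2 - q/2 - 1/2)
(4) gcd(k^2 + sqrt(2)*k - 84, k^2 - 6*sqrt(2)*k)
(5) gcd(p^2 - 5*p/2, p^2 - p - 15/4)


(1) = v
(2) = gcd(s*(s - 7), s*(s - 2)) = s
(3) = q - 1
(4) = k - 6*sqrt(2)
(5) = p - 5/2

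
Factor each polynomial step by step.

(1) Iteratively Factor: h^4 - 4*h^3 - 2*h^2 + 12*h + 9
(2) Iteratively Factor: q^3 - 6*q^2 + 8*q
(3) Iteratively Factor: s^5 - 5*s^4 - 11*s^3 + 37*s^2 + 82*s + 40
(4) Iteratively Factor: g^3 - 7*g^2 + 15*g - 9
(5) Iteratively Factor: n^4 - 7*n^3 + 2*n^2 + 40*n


(1) = (h + 1)*(h^3 - 5*h^2 + 3*h + 9) = (h - 3)*(h + 1)*(h^2 - 2*h - 3) = (h - 3)*(h + 1)^2*(h - 3)
(2) = (q - 2)*(q^2 - 4*q) = (q - 4)*(q - 2)*(q)
(3) = (s + 1)*(s^4 - 6*s^3 - 5*s^2 + 42*s + 40) = (s - 5)*(s + 1)*(s^3 - s^2 - 10*s - 8) = (s - 5)*(s - 4)*(s + 1)*(s^2 + 3*s + 2) = (s - 5)*(s - 4)*(s + 1)*(s + 2)*(s + 1)
(4) = (g - 3)*(g^2 - 4*g + 3) = (g - 3)*(g - 1)*(g - 3)
(5) = (n - 4)*(n^3 - 3*n^2 - 10*n) = (n - 5)*(n - 4)*(n^2 + 2*n) = (n - 5)*(n - 4)*(n + 2)*(n)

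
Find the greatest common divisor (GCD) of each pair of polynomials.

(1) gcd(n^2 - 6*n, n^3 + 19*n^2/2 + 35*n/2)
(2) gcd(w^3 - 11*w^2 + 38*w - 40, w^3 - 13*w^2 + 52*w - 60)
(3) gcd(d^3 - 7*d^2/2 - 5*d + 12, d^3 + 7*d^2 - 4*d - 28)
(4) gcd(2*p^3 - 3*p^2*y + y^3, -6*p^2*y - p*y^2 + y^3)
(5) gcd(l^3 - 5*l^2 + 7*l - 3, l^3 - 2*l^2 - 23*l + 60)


(1) = n
(2) = w^2 - 7*w + 10
(3) = d + 2
(4) = gcd((-p + y)^2*(2*p + y), y*(-3*p + y)*(2*p + y)) = 2*p + y
(5) = l - 3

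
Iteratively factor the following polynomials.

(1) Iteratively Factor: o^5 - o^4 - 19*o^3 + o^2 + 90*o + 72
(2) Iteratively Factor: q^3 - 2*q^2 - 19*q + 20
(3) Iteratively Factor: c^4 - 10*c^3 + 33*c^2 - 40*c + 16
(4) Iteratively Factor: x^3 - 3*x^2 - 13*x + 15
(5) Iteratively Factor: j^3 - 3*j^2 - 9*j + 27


(1) = (o - 3)*(o^4 + 2*o^3 - 13*o^2 - 38*o - 24) = (o - 3)*(o + 2)*(o^3 - 13*o - 12) = (o - 3)*(o + 2)*(o + 3)*(o^2 - 3*o - 4) = (o - 4)*(o - 3)*(o + 2)*(o + 3)*(o + 1)
(2) = (q - 5)*(q^2 + 3*q - 4) = (q - 5)*(q - 1)*(q + 4)
(3) = (c - 1)*(c^3 - 9*c^2 + 24*c - 16) = (c - 1)^2*(c^2 - 8*c + 16) = (c - 4)*(c - 1)^2*(c - 4)
(4) = (x - 1)*(x^2 - 2*x - 15) = (x - 1)*(x + 3)*(x - 5)
(5) = (j - 3)*(j^2 - 9) = (j - 3)*(j + 3)*(j - 3)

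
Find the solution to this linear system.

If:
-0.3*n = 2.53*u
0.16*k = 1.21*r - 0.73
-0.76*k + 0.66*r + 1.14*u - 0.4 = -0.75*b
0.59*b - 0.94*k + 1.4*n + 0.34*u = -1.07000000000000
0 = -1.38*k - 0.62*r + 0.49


Then:
b = -0.05
k = 0.08
n = -0.71
r = 0.61
u = 0.08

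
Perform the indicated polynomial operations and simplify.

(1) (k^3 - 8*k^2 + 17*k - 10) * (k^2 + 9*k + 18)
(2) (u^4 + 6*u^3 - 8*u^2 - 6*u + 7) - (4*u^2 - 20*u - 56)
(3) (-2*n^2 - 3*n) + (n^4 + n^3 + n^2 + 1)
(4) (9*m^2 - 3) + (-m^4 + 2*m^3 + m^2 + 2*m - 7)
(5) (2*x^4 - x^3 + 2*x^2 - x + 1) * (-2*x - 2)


(1) = k^5 + k^4 - 37*k^3 - k^2 + 216*k - 180
(2) = u^4 + 6*u^3 - 12*u^2 + 14*u + 63
(3) = n^4 + n^3 - n^2 - 3*n + 1
(4) = -m^4 + 2*m^3 + 10*m^2 + 2*m - 10
(5) = -4*x^5 - 2*x^4 - 2*x^3 - 2*x^2 - 2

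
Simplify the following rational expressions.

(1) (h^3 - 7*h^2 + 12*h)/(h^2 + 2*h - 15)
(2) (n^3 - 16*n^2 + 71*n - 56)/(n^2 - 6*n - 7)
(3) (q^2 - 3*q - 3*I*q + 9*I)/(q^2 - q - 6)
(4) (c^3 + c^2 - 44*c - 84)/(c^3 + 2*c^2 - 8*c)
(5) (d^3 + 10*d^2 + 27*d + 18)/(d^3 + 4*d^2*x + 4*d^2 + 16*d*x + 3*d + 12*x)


(1) = (h^2 - 4*h)/(h + 5)
(2) = (n^2 - 9*n + 8)/(n + 1)
(3) = (q - 3*I)/(q + 2)
(4) = (c^3 + c^2 - 44*c - 84)/(c^3 + 2*c^2 - 8*c)
(5) = (d + 6)/(d + 4*x)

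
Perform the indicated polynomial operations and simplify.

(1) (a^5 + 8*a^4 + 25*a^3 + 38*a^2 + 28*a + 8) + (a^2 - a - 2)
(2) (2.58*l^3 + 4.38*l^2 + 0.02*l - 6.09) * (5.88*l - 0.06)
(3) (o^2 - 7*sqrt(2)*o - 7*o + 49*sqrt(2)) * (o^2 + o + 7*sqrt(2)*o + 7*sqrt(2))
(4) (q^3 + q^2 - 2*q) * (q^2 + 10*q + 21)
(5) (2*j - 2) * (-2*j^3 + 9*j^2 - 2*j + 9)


(1) = a^5 + 8*a^4 + 25*a^3 + 39*a^2 + 27*a + 6
(2) = 15.1704*l^4 + 25.5996*l^3 - 0.1452*l^2 - 35.8104*l + 0.3654
(3) = o^4 - 6*o^3 - 105*o^2 + 588*o + 686
(4) = q^5 + 11*q^4 + 29*q^3 + q^2 - 42*q
(5) = -4*j^4 + 22*j^3 - 22*j^2 + 22*j - 18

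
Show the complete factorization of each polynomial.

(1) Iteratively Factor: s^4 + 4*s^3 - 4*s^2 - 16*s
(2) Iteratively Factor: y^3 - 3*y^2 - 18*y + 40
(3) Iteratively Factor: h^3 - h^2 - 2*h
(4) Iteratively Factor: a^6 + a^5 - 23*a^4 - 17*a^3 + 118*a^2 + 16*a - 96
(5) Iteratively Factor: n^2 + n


(1) = (s + 4)*(s^3 - 4*s) = (s + 2)*(s + 4)*(s^2 - 2*s) = s*(s + 2)*(s + 4)*(s - 2)
(2) = (y - 5)*(y^2 + 2*y - 8) = (y - 5)*(y + 4)*(y - 2)
(3) = (h)*(h^2 - h - 2) = h*(h - 2)*(h + 1)
(4) = (a + 1)*(a^5 - 23*a^3 + 6*a^2 + 112*a - 96) = (a - 2)*(a + 1)*(a^4 + 2*a^3 - 19*a^2 - 32*a + 48) = (a - 4)*(a - 2)*(a + 1)*(a^3 + 6*a^2 + 5*a - 12) = (a - 4)*(a - 2)*(a - 1)*(a + 1)*(a^2 + 7*a + 12) = (a - 4)*(a - 2)*(a - 1)*(a + 1)*(a + 3)*(a + 4)
(5) = (n + 1)*(n)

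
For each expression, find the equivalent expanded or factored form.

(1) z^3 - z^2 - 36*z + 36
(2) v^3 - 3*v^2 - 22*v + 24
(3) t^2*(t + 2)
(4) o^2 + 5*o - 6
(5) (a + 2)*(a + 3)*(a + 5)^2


(1) = (z - 6)*(z - 1)*(z + 6)
(2) = (v - 6)*(v - 1)*(v + 4)
(3) = t^3 + 2*t^2
(4) = (o - 1)*(o + 6)
(5) = a^4 + 15*a^3 + 81*a^2 + 185*a + 150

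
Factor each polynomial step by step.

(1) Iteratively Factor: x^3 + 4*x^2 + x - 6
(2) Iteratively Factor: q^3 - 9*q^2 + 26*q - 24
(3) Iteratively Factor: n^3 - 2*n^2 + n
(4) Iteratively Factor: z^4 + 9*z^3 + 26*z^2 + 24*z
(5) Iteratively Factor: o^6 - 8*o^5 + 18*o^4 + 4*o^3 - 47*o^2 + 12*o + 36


(1) = (x - 1)*(x^2 + 5*x + 6) = (x - 1)*(x + 2)*(x + 3)
(2) = (q - 4)*(q^2 - 5*q + 6) = (q - 4)*(q - 2)*(q - 3)
(3) = (n - 1)*(n^2 - n) = (n - 1)^2*(n)
(4) = (z)*(z^3 + 9*z^2 + 26*z + 24) = z*(z + 4)*(z^2 + 5*z + 6) = z*(z + 2)*(z + 4)*(z + 3)
(5) = (o + 1)*(o^5 - 9*o^4 + 27*o^3 - 23*o^2 - 24*o + 36) = (o - 2)*(o + 1)*(o^4 - 7*o^3 + 13*o^2 + 3*o - 18) = (o - 3)*(o - 2)*(o + 1)*(o^3 - 4*o^2 + o + 6) = (o - 3)^2*(o - 2)*(o + 1)*(o^2 - o - 2) = (o - 3)^2*(o - 2)^2*(o + 1)*(o + 1)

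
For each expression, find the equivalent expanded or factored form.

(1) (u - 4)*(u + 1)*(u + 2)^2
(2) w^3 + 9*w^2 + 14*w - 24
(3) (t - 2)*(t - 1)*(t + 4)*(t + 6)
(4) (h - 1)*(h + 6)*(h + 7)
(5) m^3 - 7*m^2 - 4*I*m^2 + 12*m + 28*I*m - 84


(1) = u^4 + u^3 - 12*u^2 - 28*u - 16
(2) = (w - 1)*(w + 4)*(w + 6)
(3) = t^4 + 7*t^3 - 4*t^2 - 52*t + 48
(4) = h^3 + 12*h^2 + 29*h - 42
(5) = (m - 7)*(m - 6*I)*(m + 2*I)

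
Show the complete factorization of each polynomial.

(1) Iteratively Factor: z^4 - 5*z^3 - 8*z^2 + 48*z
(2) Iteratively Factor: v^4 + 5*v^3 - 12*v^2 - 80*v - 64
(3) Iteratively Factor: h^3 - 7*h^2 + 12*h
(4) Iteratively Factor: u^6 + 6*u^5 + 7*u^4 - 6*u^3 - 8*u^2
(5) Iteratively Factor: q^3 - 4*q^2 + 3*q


(1) = (z - 4)*(z^3 - z^2 - 12*z) = z*(z - 4)*(z^2 - z - 12) = z*(z - 4)*(z + 3)*(z - 4)
(2) = (v + 4)*(v^3 + v^2 - 16*v - 16) = (v + 1)*(v + 4)*(v^2 - 16) = (v - 4)*(v + 1)*(v + 4)*(v + 4)
(3) = (h)*(h^2 - 7*h + 12) = h*(h - 3)*(h - 4)
(4) = (u)*(u^5 + 6*u^4 + 7*u^3 - 6*u^2 - 8*u) = u*(u + 4)*(u^4 + 2*u^3 - u^2 - 2*u) = u*(u + 1)*(u + 4)*(u^3 + u^2 - 2*u) = u*(u - 1)*(u + 1)*(u + 4)*(u^2 + 2*u) = u*(u - 1)*(u + 1)*(u + 2)*(u + 4)*(u)
(5) = (q - 3)*(q^2 - q) = (q - 3)*(q - 1)*(q)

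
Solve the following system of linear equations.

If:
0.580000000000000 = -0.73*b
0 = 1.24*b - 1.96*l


Then:
b = -0.79
l = -0.50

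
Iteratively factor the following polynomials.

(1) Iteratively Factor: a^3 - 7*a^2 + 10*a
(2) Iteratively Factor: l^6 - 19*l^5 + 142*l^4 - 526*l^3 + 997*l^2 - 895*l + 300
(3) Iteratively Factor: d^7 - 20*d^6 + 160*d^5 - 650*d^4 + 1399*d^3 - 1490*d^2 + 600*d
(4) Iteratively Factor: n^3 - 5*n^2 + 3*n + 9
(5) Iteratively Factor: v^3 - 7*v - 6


(1) = (a - 5)*(a^2 - 2*a) = (a - 5)*(a - 2)*(a)
(2) = (l - 1)*(l^5 - 18*l^4 + 124*l^3 - 402*l^2 + 595*l - 300) = (l - 5)*(l - 1)*(l^4 - 13*l^3 + 59*l^2 - 107*l + 60) = (l - 5)^2*(l - 1)*(l^3 - 8*l^2 + 19*l - 12) = (l - 5)^2*(l - 4)*(l - 1)*(l^2 - 4*l + 3) = (l - 5)^2*(l - 4)*(l - 1)^2*(l - 3)
(3) = (d - 3)*(d^6 - 17*d^5 + 109*d^4 - 323*d^3 + 430*d^2 - 200*d) = (d - 4)*(d - 3)*(d^5 - 13*d^4 + 57*d^3 - 95*d^2 + 50*d) = d*(d - 4)*(d - 3)*(d^4 - 13*d^3 + 57*d^2 - 95*d + 50) = d*(d - 4)*(d - 3)*(d - 2)*(d^3 - 11*d^2 + 35*d - 25) = d*(d - 5)*(d - 4)*(d - 3)*(d - 2)*(d^2 - 6*d + 5) = d*(d - 5)^2*(d - 4)*(d - 3)*(d - 2)*(d - 1)
(4) = (n - 3)*(n^2 - 2*n - 3) = (n - 3)^2*(n + 1)
(5) = (v - 3)*(v^2 + 3*v + 2) = (v - 3)*(v + 1)*(v + 2)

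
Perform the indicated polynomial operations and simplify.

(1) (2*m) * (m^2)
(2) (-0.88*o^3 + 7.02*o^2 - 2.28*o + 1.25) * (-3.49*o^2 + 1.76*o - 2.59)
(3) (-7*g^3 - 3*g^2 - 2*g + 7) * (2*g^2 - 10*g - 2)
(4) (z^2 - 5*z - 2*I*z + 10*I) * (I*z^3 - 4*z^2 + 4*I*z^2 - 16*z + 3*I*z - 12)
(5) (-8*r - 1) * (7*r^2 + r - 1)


(1) = 2*m^3
(2) = 3.0712*o^5 - 26.0486*o^4 + 22.5916*o^3 - 26.5571*o^2 + 8.1052*o - 3.2375
(3) = -14*g^5 + 64*g^4 + 40*g^3 + 40*g^2 - 66*g - 14
(4) = I*z^5 - 2*z^4 - I*z^4 + 2*z^3 - 9*I*z^3 + 34*z^2 - 23*I*z^2 + 30*z - 136*I*z - 120*I
(5) = -56*r^3 - 15*r^2 + 7*r + 1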